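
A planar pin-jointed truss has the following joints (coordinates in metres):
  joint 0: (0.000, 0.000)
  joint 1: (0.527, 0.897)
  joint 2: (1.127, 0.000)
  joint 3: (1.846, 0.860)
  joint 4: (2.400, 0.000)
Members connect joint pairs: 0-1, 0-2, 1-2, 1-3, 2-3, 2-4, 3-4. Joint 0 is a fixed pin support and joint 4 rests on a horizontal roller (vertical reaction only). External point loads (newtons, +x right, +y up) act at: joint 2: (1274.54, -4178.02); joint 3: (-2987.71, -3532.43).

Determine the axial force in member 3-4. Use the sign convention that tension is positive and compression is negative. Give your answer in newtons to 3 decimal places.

-4292.243

N=5 nodes, M=7 members, R=3 reactions → 2N=10, M+R=10
member 0 (0-1): L=1.0404, (cx,cy)=(0.5066,0.8622)
member 1 (0-2): L=1.1270, (cx,cy)=(1.0000,0.0000)
member 2 (1-2): L=1.0792, (cx,cy)=(0.5560,-0.8312)
member 3 (1-3): L=1.3195, (cx,cy)=(0.9996,-0.0280)
member 4 (2-3): L=1.1210, (cx,cy)=(0.6414,0.7672)
member 5 (2-4): L=1.2730, (cx,cy)=(1.0000,0.0000)
member 6 (3-4): L=1.0230, (cx,cy)=(0.5415,-0.8407)
solve A·x = −loads:
  F[0-1] = -4757.6688 N (compression)
  F[0-2] = +696.8651 N (tension)
  F[1-2] = +5112.4408 N (tension)
  F[1-3] = -5254.5293 N (compression)
  F[2-3] = -93.0790 N (compression)
  F[2-4] = +2324.4551 N (tension)
  F[3-4] = -4292.2433 N (compression)
  Rx@0 = +1713.1700 N
  Ry@0 = +4102.0901 N
  Ry@4 = +3608.3599 N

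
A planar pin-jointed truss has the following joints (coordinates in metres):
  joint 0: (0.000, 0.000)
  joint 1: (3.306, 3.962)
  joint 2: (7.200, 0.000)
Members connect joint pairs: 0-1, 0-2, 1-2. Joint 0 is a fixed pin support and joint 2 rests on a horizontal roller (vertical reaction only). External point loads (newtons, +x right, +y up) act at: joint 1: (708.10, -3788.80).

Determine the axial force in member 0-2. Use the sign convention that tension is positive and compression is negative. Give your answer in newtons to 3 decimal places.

N=3 nodes, M=3 members, R=3 reactions → 2N=6, M+R=6
member 0 (0-1): L=5.1601, (cx,cy)=(0.6407,0.7678)
member 1 (0-2): L=7.2000, (cx,cy)=(1.0000,0.0000)
member 2 (1-2): L=5.5552, (cx,cy)=(0.7010,-0.7132)
solve A·x = −loads:
  F[0-1] = -2161.2921 N (compression)
  F[0-2] = +2092.7964 N (tension)
  F[1-2] = -2985.6148 N (compression)
  Rx@0 = -708.1000 N
  Ry@0 = +1659.4576 N
  Ry@2 = +2129.3424 N

2092.796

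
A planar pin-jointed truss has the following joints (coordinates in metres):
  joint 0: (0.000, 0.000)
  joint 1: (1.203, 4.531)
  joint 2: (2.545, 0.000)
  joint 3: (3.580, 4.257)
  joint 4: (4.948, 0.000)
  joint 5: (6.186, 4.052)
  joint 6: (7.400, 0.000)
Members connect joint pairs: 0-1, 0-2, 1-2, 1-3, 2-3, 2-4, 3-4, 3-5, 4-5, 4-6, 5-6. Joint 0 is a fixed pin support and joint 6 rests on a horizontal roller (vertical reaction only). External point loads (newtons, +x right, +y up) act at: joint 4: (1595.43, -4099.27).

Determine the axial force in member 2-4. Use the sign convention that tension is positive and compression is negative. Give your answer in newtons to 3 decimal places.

2737.715

N=7 nodes, M=11 members, R=3 reactions → 2N=14, M+R=14
member 0 (0-1): L=4.6880, (cx,cy)=(0.2566,0.9665)
member 1 (0-2): L=2.5450, (cx,cy)=(1.0000,0.0000)
member 2 (1-2): L=4.7256, (cx,cy)=(0.2840,-0.9588)
member 3 (1-3): L=2.3927, (cx,cy)=(0.9934,-0.1145)
member 4 (2-3): L=4.3810, (cx,cy)=(0.2362,0.9717)
member 5 (2-4): L=2.4030, (cx,cy)=(1.0000,0.0000)
member 6 (3-4): L=4.4714, (cx,cy)=(0.3059,-0.9520)
member 7 (3-5): L=2.6141, (cx,cy)=(0.9969,-0.0784)
member 8 (4-5): L=4.2369, (cx,cy)=(0.2922,0.9564)
member 9 (4-6): L=2.4520, (cx,cy)=(1.0000,0.0000)
member 10 (5-6): L=4.2300, (cx,cy)=(0.2870,-0.9579)
solve A·x = −loads:
  F[0-1] = -1405.3584 N (compression)
  F[0-2] = +1956.0641 N (tension)
  F[1-2] = +1511.5873 N (tension)
  F[1-3] = -795.1366 N (compression)
  F[2-3] = -1491.5740 N (compression)
  F[2-4] = +2737.7155 N (tension)
  F[3-4] = +1560.5424 N (tension)
  F[3-5] = -1624.7279 N (compression)
  F[4-5] = +2732.8196 N (tension)
  F[4-6] = +821.2091 N (tension)
  F[5-6] = -2861.3473 N (compression)
  Rx@0 = -1595.4300 N
  Ry@0 = +1358.2987 N
  Ry@6 = +2740.9713 N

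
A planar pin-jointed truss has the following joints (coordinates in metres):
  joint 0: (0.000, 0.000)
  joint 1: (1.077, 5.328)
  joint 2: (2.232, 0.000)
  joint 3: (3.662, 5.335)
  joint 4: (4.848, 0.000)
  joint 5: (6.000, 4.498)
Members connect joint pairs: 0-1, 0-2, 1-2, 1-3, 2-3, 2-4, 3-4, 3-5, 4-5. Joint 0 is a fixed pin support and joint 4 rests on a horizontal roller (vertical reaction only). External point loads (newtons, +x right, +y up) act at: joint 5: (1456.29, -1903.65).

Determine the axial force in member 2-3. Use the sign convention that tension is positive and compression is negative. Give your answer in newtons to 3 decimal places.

N=6 nodes, M=9 members, R=3 reactions → 2N=12, M+R=12
member 0 (0-1): L=5.4358, (cx,cy)=(0.1981,0.9802)
member 1 (0-2): L=2.2320, (cx,cy)=(1.0000,0.0000)
member 2 (1-2): L=5.4518, (cx,cy)=(0.2119,-0.9773)
member 3 (1-3): L=2.5850, (cx,cy)=(1.0000,0.0027)
member 4 (2-3): L=5.5233, (cx,cy)=(0.2589,0.9659)
member 5 (2-4): L=2.6160, (cx,cy)=(1.0000,0.0000)
member 6 (3-4): L=5.4652, (cx,cy)=(0.2170,-0.9762)
member 7 (3-5): L=2.4833, (cx,cy)=(0.9415,-0.3371)
member 8 (4-5): L=4.6432, (cx,cy)=(0.2481,0.9687)
solve A·x = −loads:
  F[0-1] = +1839.9832 N (tension)
  F[0-2] = +1091.7299 N (tension)
  F[1-2] = -1843.3037 N (compression)
  F[1-3] = +755.0823 N (tension)
  F[2-3] = +1865.0529 N (tension)
  F[2-4] = +218.3445 N (tension)
  F[3-4] = -2500.5398 N (compression)
  F[3-5] = +1891.2458 N (tension)
  F[4-5] = -1307.0729 N (compression)
  Rx@0 = -1456.2900 N
  Ry@0 = -1803.5060 N
  Ry@4 = +3707.1560 N

1865.053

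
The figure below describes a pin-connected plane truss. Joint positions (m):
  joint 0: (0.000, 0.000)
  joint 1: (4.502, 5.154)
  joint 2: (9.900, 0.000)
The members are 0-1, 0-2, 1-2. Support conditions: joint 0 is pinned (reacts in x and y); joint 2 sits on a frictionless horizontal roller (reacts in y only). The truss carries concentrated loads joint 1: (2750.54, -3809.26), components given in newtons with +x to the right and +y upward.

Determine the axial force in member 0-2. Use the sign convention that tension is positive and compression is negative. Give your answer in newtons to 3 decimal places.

N=3 nodes, M=3 members, R=3 reactions → 2N=6, M+R=6
member 0 (0-1): L=6.8434, (cx,cy)=(0.6579,0.7531)
member 1 (0-2): L=9.9000, (cx,cy)=(1.0000,0.0000)
member 2 (1-2): L=7.4634, (cx,cy)=(0.7233,-0.6906)
solve A·x = −loads:
  F[0-1] = -856.4979 N (compression)
  F[0-2] = +3313.9983 N (tension)
  F[1-2] = -4582.0018 N (compression)
  Rx@0 = -2750.5400 N
  Ry@0 = +645.0608 N
  Ry@2 = +3164.1992 N

3313.998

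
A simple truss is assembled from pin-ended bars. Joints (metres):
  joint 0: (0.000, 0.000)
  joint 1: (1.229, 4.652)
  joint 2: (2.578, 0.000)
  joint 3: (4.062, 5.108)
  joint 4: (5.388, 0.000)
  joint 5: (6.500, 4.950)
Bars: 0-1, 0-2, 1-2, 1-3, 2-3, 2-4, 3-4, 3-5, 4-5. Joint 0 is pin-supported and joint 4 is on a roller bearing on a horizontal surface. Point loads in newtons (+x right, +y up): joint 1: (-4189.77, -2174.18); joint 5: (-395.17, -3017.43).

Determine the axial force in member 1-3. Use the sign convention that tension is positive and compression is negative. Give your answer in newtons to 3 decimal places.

1963.902

N=6 nodes, M=9 members, R=3 reactions → 2N=12, M+R=12
member 0 (0-1): L=4.8116, (cx,cy)=(0.2554,0.9668)
member 1 (0-2): L=2.5780, (cx,cy)=(1.0000,0.0000)
member 2 (1-2): L=4.8436, (cx,cy)=(0.2785,-0.9604)
member 3 (1-3): L=2.8695, (cx,cy)=(0.9873,0.1589)
member 4 (2-3): L=5.3192, (cx,cy)=(0.2790,0.9603)
member 5 (2-4): L=2.8100, (cx,cy)=(1.0000,0.0000)
member 6 (3-4): L=5.2773, (cx,cy)=(0.2513,-0.9679)
member 7 (3-5): L=2.4431, (cx,cy)=(0.9979,-0.0647)
member 8 (4-5): L=5.0734, (cx,cy)=(0.2192,0.9757)
solve A·x = −loads:
  F[0-1] = -5208.7734 N (compression)
  F[0-2] = -3254.4937 N (compression)
  F[1-2] = +3304.6602 N (tension)
  F[1-3] = +1963.9020 N (tension)
  F[2-3] = -3305.1396 N (compression)
  F[2-4] = -1412.0172 N (compression)
  F[3-4] = +2938.0126 N (tension)
  F[3-5] = +279.2130 N (tension)
  F[4-5] = -3074.1246 N (compression)
  Rx@0 = +4584.9400 N
  Ry@0 = +5035.9937 N
  Ry@4 = +155.6163 N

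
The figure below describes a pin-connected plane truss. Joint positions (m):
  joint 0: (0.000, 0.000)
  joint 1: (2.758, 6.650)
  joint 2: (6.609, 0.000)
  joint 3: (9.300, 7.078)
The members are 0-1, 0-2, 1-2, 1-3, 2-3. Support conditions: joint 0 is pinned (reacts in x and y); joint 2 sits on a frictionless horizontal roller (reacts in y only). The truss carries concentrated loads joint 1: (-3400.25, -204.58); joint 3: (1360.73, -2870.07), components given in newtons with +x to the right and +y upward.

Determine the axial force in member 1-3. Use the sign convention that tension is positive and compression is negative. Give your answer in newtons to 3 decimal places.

2519.827

N=4 nodes, M=5 members, R=3 reactions → 2N=8, M+R=8
member 0 (0-1): L=7.1992, (cx,cy)=(0.3831,0.9237)
member 1 (0-2): L=6.6090, (cx,cy)=(1.0000,0.0000)
member 2 (1-2): L=7.6846, (cx,cy)=(0.5011,-0.8654)
member 3 (1-3): L=6.5560, (cx,cy)=(0.9979,0.0653)
member 4 (2-3): L=7.5723, (cx,cy)=(0.3554,0.9347)
solve A·x = −loads:
  F[0-1] = -990.1888 N (compression)
  F[0-2] = -1660.1826 N (compression)
  F[1-2] = +1010.6313 N (tension)
  F[1-3] = +2519.8267 N (tension)
  F[2-3] = -3246.4922 N (compression)
  Rx@0 = +2039.5200 N
  Ry@0 = +914.6459 N
  Ry@2 = +2160.0041 N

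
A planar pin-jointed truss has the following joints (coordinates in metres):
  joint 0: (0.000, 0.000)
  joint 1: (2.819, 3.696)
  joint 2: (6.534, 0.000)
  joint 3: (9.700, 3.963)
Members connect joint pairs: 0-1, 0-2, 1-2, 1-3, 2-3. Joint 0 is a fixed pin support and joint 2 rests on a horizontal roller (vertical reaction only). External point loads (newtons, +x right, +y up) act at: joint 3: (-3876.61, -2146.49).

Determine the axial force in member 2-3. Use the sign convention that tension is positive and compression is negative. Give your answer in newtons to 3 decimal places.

N=4 nodes, M=5 members, R=3 reactions → 2N=8, M+R=8
member 0 (0-1): L=4.6484, (cx,cy)=(0.6065,0.7951)
member 1 (0-2): L=6.5340, (cx,cy)=(1.0000,0.0000)
member 2 (1-2): L=5.2404, (cx,cy)=(0.7089,-0.7053)
member 3 (1-3): L=6.8862, (cx,cy)=(0.9992,0.0388)
member 4 (2-3): L=5.0724, (cx,cy)=(0.6242,0.7813)
solve A·x = −loads:
  F[0-1] = -1649.0269 N (compression)
  F[0-2] = -2876.5552 N (compression)
  F[1-2] = +1736.3149 N (tension)
  F[1-3] = -2232.6374 N (compression)
  F[2-3] = -2636.5608 N (compression)
  Rx@0 = +3876.6100 N
  Ry@0 = +1311.1751 N
  Ry@2 = +835.3149 N

-2636.561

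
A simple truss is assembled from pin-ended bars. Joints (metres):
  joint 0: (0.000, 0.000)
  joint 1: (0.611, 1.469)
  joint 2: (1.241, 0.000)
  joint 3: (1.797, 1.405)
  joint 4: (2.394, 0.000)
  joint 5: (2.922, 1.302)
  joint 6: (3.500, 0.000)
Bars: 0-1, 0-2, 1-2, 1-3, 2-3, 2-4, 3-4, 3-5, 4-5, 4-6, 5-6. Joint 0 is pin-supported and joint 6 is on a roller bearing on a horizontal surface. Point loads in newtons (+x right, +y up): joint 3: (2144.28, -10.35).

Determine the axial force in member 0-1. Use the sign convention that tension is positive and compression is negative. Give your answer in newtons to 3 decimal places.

N=7 nodes, M=11 members, R=3 reactions → 2N=14, M+R=14
member 0 (0-1): L=1.5910, (cx,cy)=(0.3840,0.9233)
member 1 (0-2): L=1.2410, (cx,cy)=(1.0000,0.0000)
member 2 (1-2): L=1.5984, (cx,cy)=(0.3941,-0.9190)
member 3 (1-3): L=1.1877, (cx,cy)=(0.9985,-0.0539)
member 4 (2-3): L=1.5110, (cx,cy)=(0.3680,0.9298)
member 5 (2-4): L=1.1530, (cx,cy)=(1.0000,0.0000)
member 6 (3-4): L=1.5266, (cx,cy)=(0.3911,-0.9204)
member 7 (3-5): L=1.1297, (cx,cy)=(0.9958,-0.0912)
member 8 (4-5): L=1.4050, (cx,cy)=(0.3758,0.9267)
member 9 (4-6): L=1.1060, (cx,cy)=(1.0000,0.0000)
member 10 (5-6): L=1.4245, (cx,cy)=(0.4057,-0.9140)
solve A·x = −loads:
  F[0-1] = +926.8083 N (tension)
  F[0-2] = +1788.3531 N (tension)
  F[1-2] = -974.5677 N (compression)
  F[1-3] = +741.1254 N (tension)
  F[2-3] = +963.2569 N (tension)
  F[2-4] = +1049.7865 N (tension)
  F[3-4] = -870.4658 N (compression)
  F[3-5] = -712.3392 N (compression)
  F[4-5] = +864.5118 N (tension)
  F[4-6] = +384.4851 N (tension)
  F[5-6] = -947.5966 N (compression)
  Rx@0 = -2144.2800 N
  Ry@0 = -855.7392 N
  Ry@6 = +866.0892 N

926.808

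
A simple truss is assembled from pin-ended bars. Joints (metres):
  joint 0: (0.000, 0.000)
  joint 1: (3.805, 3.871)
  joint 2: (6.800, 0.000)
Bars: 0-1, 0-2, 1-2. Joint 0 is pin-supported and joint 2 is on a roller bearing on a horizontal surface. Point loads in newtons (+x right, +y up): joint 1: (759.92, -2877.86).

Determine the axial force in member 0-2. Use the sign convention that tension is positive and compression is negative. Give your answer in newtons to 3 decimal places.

1580.617

N=3 nodes, M=3 members, R=3 reactions → 2N=6, M+R=6
member 0 (0-1): L=5.4280, (cx,cy)=(0.7010,0.7132)
member 1 (0-2): L=6.8000, (cx,cy)=(1.0000,0.0000)
member 2 (1-2): L=4.8944, (cx,cy)=(0.6119,-0.7909)
solve A·x = −loads:
  F[0-1] = -1170.7500 N (compression)
  F[0-2] = +1580.6169 N (tension)
  F[1-2] = -2583.0027 N (compression)
  Rx@0 = -759.9200 N
  Ry@0 = +834.9324 N
  Ry@2 = +2042.9276 N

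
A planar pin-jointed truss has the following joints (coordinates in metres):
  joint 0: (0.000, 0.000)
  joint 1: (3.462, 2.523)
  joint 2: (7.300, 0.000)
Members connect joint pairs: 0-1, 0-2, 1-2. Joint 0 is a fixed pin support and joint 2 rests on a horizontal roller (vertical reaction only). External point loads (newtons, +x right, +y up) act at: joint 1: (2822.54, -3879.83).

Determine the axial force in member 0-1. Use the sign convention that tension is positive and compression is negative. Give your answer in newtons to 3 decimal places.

N=3 nodes, M=3 members, R=3 reactions → 2N=6, M+R=6
member 0 (0-1): L=4.2838, (cx,cy)=(0.8082,0.5890)
member 1 (0-2): L=7.3000, (cx,cy)=(1.0000,0.0000)
member 2 (1-2): L=4.5930, (cx,cy)=(0.8356,-0.5493)
solve A·x = −loads:
  F[0-1] = -1807.1058 N (compression)
  F[0-2] = +4282.9712 N (tension)
  F[1-2] = -5125.5196 N (compression)
  Rx@0 = -2822.5400 N
  Ry@0 = +1064.3177 N
  Ry@2 = +2815.5123 N

-1807.106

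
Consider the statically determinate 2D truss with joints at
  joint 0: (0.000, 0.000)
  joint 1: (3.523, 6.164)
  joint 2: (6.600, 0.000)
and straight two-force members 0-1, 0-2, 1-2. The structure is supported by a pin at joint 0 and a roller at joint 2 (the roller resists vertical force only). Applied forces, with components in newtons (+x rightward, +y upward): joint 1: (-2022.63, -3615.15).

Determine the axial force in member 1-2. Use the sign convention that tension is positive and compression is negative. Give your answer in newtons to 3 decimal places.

-45.500

N=3 nodes, M=3 members, R=3 reactions → 2N=6, M+R=6
member 0 (0-1): L=7.0997, (cx,cy)=(0.4962,0.8682)
member 1 (0-2): L=6.6000, (cx,cy)=(1.0000,0.0000)
member 2 (1-2): L=6.8893, (cx,cy)=(0.4466,-0.8947)
solve A·x = −loads:
  F[0-1] = -4117.0714 N (compression)
  F[0-2] = +20.3217 N (tension)
  F[1-2] = -45.4997 N (compression)
  Rx@0 = +2022.6300 N
  Ry@0 = +3574.4406 N
  Ry@2 = +40.7094 N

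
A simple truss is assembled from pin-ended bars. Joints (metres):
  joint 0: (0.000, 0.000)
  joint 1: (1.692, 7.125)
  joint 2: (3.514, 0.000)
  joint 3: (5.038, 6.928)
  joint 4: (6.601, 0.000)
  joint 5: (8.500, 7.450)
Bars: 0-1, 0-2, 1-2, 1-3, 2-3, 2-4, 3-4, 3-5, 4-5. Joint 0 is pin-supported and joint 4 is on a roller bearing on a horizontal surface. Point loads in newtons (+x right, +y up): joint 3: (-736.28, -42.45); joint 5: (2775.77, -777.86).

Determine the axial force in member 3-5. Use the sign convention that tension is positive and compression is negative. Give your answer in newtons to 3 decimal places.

3127.879

N=6 nodes, M=9 members, R=3 reactions → 2N=12, M+R=12
member 0 (0-1): L=7.3231, (cx,cy)=(0.2310,0.9729)
member 1 (0-2): L=3.5140, (cx,cy)=(1.0000,0.0000)
member 2 (1-2): L=7.3543, (cx,cy)=(0.2477,-0.9688)
member 3 (1-3): L=3.3518, (cx,cy)=(0.9983,-0.0588)
member 4 (2-3): L=7.0936, (cx,cy)=(0.2148,0.9766)
member 5 (2-4): L=3.0870, (cx,cy)=(1.0000,0.0000)
member 6 (3-4): L=7.1021, (cx,cy)=(0.2201,-0.9755)
member 7 (3-5): L=3.5011, (cx,cy)=(0.9888,0.1491)
member 8 (4-5): L=7.6882, (cx,cy)=(0.2470,0.9690)
solve A·x = −loads:
  F[0-1] = +2645.3298 N (tension)
  F[0-2] = +1428.2913 N (tension)
  F[1-2] = -2734.8917 N (compression)
  F[1-3] = +1290.9921 N (tension)
  F[2-3] = +2712.9810 N (tension)
  F[2-4] = +167.8721 N (tension)
  F[3-4] = -2203.8862 N (compression)
  F[3-5] = +3127.8788 N (tension)
  F[4-5] = -1283.9943 N (compression)
  Rx@0 = -2039.4900 N
  Ry@0 = -2573.7533 N
  Ry@4 = +3394.0633 N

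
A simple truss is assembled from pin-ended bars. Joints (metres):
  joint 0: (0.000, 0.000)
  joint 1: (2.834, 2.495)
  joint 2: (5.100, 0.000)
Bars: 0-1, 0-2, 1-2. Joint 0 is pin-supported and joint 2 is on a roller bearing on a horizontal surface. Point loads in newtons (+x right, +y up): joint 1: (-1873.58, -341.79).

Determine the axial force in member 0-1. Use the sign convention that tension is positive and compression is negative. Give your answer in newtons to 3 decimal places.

N=3 nodes, M=3 members, R=3 reactions → 2N=6, M+R=6
member 0 (0-1): L=3.7758, (cx,cy)=(0.7506,0.6608)
member 1 (0-2): L=5.1000, (cx,cy)=(1.0000,0.0000)
member 2 (1-2): L=3.3704, (cx,cy)=(0.6723,-0.7403)
solve A·x = −loads:
  F[0-1] = -1616.9255 N (compression)
  F[0-2] = -659.9616 N (compression)
  F[1-2] = +981.6207 N (tension)
  Rx@0 = +1873.5800 N
  Ry@0 = +1068.4467 N
  Ry@2 = -726.6567 N

-1616.926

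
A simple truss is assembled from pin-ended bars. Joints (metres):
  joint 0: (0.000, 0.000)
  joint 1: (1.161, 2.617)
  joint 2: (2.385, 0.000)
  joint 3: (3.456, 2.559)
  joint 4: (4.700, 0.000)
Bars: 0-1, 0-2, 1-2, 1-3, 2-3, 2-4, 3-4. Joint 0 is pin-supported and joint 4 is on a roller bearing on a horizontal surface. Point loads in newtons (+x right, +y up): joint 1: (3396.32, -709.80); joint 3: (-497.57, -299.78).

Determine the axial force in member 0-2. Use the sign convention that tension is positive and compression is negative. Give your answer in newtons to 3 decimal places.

2452.282

N=5 nodes, M=7 members, R=3 reactions → 2N=10, M+R=10
member 0 (0-1): L=2.8630, (cx,cy)=(0.4055,0.9141)
member 1 (0-2): L=2.3850, (cx,cy)=(1.0000,0.0000)
member 2 (1-2): L=2.8891, (cx,cy)=(0.4237,-0.9058)
member 3 (1-3): L=2.2957, (cx,cy)=(0.9997,-0.0253)
member 4 (2-3): L=2.7741, (cx,cy)=(0.3861,0.9225)
member 5 (2-4): L=2.3150, (cx,cy)=(1.0000,0.0000)
member 6 (3-4): L=2.8454, (cx,cy)=(0.4372,-0.8994)
solve A·x = −loads:
  F[0-1] = +1100.9682 N (tension)
  F[0-2] = +2452.2825 N (tension)
  F[1-2] = -1833.9900 N (compression)
  F[1-3] = -2173.5540 N (compression)
  F[2-3] = +1800.8924 N (tension)
  F[2-4] = +980.0127 N (tension)
  F[3-4] = -2241.5427 N (compression)
  Rx@0 = -2898.7500 N
  Ry@0 = -1006.3786 N
  Ry@4 = +2015.9586 N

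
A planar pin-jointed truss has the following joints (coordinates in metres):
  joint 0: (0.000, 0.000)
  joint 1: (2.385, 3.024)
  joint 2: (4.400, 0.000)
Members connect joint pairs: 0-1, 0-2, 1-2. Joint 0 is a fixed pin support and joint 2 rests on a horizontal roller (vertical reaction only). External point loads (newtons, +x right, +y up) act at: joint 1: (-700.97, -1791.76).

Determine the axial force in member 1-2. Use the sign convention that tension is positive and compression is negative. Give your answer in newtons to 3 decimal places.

N=3 nodes, M=3 members, R=3 reactions → 2N=6, M+R=6
member 0 (0-1): L=3.8513, (cx,cy)=(0.6193,0.7852)
member 1 (0-2): L=4.4000, (cx,cy)=(1.0000,0.0000)
member 2 (1-2): L=3.6338, (cx,cy)=(0.5545,-0.8322)
solve A·x = −loads:
  F[0-1] = -1658.5997 N (compression)
  F[0-2] = +326.1433 N (tension)
  F[1-2] = -588.1653 N (compression)
  Rx@0 = +700.9700 N
  Ry@0 = +1302.3022 N
  Ry@2 = +489.4578 N

-588.165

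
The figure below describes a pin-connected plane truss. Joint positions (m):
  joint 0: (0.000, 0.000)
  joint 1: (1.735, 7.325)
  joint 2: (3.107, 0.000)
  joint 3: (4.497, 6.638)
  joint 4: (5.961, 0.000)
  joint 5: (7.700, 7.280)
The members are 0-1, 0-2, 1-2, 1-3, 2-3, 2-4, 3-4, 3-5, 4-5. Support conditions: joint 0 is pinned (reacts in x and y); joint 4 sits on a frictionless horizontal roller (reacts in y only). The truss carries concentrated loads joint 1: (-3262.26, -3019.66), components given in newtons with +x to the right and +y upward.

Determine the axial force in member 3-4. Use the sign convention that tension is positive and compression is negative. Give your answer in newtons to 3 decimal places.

N=6 nodes, M=9 members, R=3 reactions → 2N=12, M+R=12
member 0 (0-1): L=7.5277, (cx,cy)=(0.2305,0.9731)
member 1 (0-2): L=3.1070, (cx,cy)=(1.0000,0.0000)
member 2 (1-2): L=7.4524, (cx,cy)=(0.1841,-0.9829)
member 3 (1-3): L=2.8462, (cx,cy)=(0.9704,-0.2414)
member 4 (2-3): L=6.7820, (cx,cy)=(0.2050,0.9788)
member 5 (2-4): L=2.8540, (cx,cy)=(1.0000,0.0000)
member 6 (3-4): L=6.7975, (cx,cy)=(0.2154,-0.9765)
member 7 (3-5): L=3.2667, (cx,cy)=(0.9805,0.1965)
member 8 (4-5): L=7.4848, (cx,cy)=(0.2323,0.9726)
solve A·x = −loads:
  F[0-1] = -6319.6424 N (compression)
  F[0-2] = -1805.6903 N (compression)
  F[1-2] = +2860.5888 N (tension)
  F[1-3] = +1318.0220 N (tension)
  F[2-3] = -2872.6760 N (compression)
  F[2-4] = -690.2799 N (compression)
  F[3-4] = +3205.0509 N (tension)
  F[3-5] = -0.0000 N (tension)
  F[4-5] = +0.0000 N (tension)
  Rx@0 = +3262.2600 N
  Ry@0 = +6149.4947 N
  Ry@4 = -3129.8347 N

3205.051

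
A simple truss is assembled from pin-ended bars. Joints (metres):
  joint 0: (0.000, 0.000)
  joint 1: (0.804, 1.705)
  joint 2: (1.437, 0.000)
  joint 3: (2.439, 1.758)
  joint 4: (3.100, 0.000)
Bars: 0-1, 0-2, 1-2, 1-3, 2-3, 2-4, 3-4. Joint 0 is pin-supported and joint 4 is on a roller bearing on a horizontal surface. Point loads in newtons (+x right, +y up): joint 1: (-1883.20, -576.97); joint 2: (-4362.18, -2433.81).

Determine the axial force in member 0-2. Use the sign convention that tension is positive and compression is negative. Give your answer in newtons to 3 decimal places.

-4939.782

N=5 nodes, M=7 members, R=3 reactions → 2N=10, M+R=10
member 0 (0-1): L=1.8851, (cx,cy)=(0.4265,0.9045)
member 1 (0-2): L=1.4370, (cx,cy)=(1.0000,0.0000)
member 2 (1-2): L=1.8187, (cx,cy)=(0.3480,-0.9375)
member 3 (1-3): L=1.6359, (cx,cy)=(0.9995,0.0324)
member 4 (2-3): L=2.0235, (cx,cy)=(0.4952,0.8688)
member 5 (2-4): L=1.6630, (cx,cy)=(1.0000,0.0000)
member 6 (3-4): L=1.8782, (cx,cy)=(0.3519,-0.9360)
solve A·x = −loads:
  F[0-1] = -3061.1023 N (compression)
  F[0-2] = -4939.7824 N (compression)
  F[1-2] = +2329.8490 N (tension)
  F[1-3] = -233.4205 N (compression)
  F[2-3] = +287.3321 N (tension)
  F[2-4] = +91.0167 N (tension)
  F[3-4] = -258.6142 N (compression)
  Rx@0 = +6245.3800 N
  Ry@0 = +2768.7113 N
  Ry@4 = +242.0687 N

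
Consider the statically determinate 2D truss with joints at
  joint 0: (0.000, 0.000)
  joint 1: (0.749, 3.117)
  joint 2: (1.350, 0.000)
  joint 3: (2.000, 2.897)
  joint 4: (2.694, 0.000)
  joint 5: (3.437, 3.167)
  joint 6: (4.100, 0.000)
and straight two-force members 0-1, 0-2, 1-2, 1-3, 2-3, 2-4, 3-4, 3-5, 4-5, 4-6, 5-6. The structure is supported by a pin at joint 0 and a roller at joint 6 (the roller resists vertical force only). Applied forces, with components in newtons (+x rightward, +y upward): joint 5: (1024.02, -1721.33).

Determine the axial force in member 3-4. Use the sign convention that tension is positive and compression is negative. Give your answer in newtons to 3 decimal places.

-439.007

N=7 nodes, M=11 members, R=3 reactions → 2N=14, M+R=14
member 0 (0-1): L=3.2057, (cx,cy)=(0.2336,0.9723)
member 1 (0-2): L=1.3500, (cx,cy)=(1.0000,0.0000)
member 2 (1-2): L=3.1744, (cx,cy)=(0.1893,-0.9819)
member 3 (1-3): L=1.2702, (cx,cy)=(0.9849,-0.1732)
member 4 (2-3): L=2.9690, (cx,cy)=(0.2189,0.9757)
member 5 (2-4): L=1.3440, (cx,cy)=(1.0000,0.0000)
member 6 (3-4): L=2.9790, (cx,cy)=(0.2330,-0.9725)
member 7 (3-5): L=1.4621, (cx,cy)=(0.9828,0.1847)
member 8 (4-5): L=3.2530, (cx,cy)=(0.2284,0.9736)
member 9 (4-6): L=1.4060, (cx,cy)=(1.0000,0.0000)
member 10 (5-6): L=3.2357, (cx,cy)=(0.2049,-0.9788)
solve A·x = −loads:
  F[0-1] = +527.2341 N (tension)
  F[0-2] = +900.8348 N (tension)
  F[1-2] = -563.2445 N (compression)
  F[1-3] = +233.3490 N (tension)
  F[2-3] = +566.8078 N (tension)
  F[2-4] = +670.1081 N (tension)
  F[3-4] = -439.0073 N (compression)
  F[3-5] = +464.1685 N (tension)
  F[4-5] = +438.5197 N (tension)
  F[4-6] = +467.6738 N (tension)
  F[5-6] = -2282.3994 N (compression)
  Rx@0 = -1024.0200 N
  Ry@0 = -512.6414 N
  Ry@6 = +2233.9714 N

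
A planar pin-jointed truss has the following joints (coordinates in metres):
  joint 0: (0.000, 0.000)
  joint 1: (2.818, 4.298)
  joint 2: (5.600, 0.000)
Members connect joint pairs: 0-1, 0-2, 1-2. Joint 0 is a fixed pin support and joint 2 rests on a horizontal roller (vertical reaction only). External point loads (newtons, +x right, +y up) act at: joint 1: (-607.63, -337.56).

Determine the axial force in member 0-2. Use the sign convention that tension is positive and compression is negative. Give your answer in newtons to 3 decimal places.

N=3 nodes, M=3 members, R=3 reactions → 2N=6, M+R=6
member 0 (0-1): L=5.1394, (cx,cy)=(0.5483,0.8363)
member 1 (0-2): L=5.6000, (cx,cy)=(1.0000,0.0000)
member 2 (1-2): L=5.1198, (cx,cy)=(0.5434,-0.8395)
solve A·x = −loads:
  F[0-1] = -758.1834 N (compression)
  F[0-2] = -191.9121 N (compression)
  F[1-2] = +353.1815 N (tension)
  Rx@0 = +607.6300 N
  Ry@0 = +634.0510 N
  Ry@2 = -296.4910 N

-191.912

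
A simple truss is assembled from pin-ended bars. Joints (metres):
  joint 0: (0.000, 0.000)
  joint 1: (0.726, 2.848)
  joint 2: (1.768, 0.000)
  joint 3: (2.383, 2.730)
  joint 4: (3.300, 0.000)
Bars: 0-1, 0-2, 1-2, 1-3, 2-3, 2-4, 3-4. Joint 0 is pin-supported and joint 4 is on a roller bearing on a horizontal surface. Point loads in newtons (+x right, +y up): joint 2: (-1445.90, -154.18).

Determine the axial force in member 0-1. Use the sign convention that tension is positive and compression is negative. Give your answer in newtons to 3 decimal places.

-73.866

N=5 nodes, M=7 members, R=3 reactions → 2N=10, M+R=10
member 0 (0-1): L=2.9391, (cx,cy)=(0.2470,0.9690)
member 1 (0-2): L=1.7680, (cx,cy)=(1.0000,0.0000)
member 2 (1-2): L=3.0326, (cx,cy)=(0.3436,-0.9391)
member 3 (1-3): L=1.6612, (cx,cy)=(0.9975,-0.0710)
member 4 (2-3): L=2.7984, (cx,cy)=(0.2198,0.9756)
member 5 (2-4): L=1.5320, (cx,cy)=(1.0000,0.0000)
member 6 (3-4): L=2.8799, (cx,cy)=(0.3184,-0.9480)
solve A·x = −loads:
  F[0-1] = -73.8659 N (compression)
  F[0-2] = -1427.6539 N (compression)
  F[1-2] = +79.6767 N (tension)
  F[1-3] = -45.7382 N (compression)
  F[2-3] = +81.3428 N (tension)
  F[2-4] = +27.7462 N (tension)
  F[3-4] = -87.1385 N (compression)
  Rx@0 = +1445.9000 N
  Ry@0 = +71.5769 N
  Ry@4 = +82.6031 N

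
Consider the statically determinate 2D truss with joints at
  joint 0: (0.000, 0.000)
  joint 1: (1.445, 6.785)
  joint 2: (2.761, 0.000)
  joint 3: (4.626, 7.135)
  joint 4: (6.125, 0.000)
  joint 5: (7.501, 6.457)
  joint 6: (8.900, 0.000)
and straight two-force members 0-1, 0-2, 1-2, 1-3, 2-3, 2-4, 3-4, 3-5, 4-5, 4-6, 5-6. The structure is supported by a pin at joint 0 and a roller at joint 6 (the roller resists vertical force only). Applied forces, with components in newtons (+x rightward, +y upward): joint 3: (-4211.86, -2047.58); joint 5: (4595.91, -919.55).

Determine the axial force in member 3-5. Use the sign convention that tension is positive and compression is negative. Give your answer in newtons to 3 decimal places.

N=7 nodes, M=11 members, R=3 reactions → 2N=14, M+R=14
member 0 (0-1): L=6.9372, (cx,cy)=(0.2083,0.9781)
member 1 (0-2): L=2.7610, (cx,cy)=(1.0000,0.0000)
member 2 (1-2): L=6.9114, (cx,cy)=(0.1904,-0.9817)
member 3 (1-3): L=3.2002, (cx,cy)=(0.9940,0.1094)
member 4 (2-3): L=7.3747, (cx,cy)=(0.2529,0.9675)
member 5 (2-4): L=3.3640, (cx,cy)=(1.0000,0.0000)
member 6 (3-4): L=7.2908, (cx,cy)=(0.2056,-0.9786)
member 7 (3-5): L=2.9539, (cx,cy)=(0.9733,-0.2295)
member 8 (4-5): L=6.6020, (cx,cy)=(0.2084,0.9780)
member 9 (4-6): L=2.7750, (cx,cy)=(1.0000,0.0000)
member 10 (5-6): L=6.6068, (cx,cy)=(0.2118,-0.9773)
solve A·x = −loads:
  F[0-1] = -1196.3124 N (compression)
  F[0-2] = +633.2399 N (tension)
  F[1-2] = +1139.6277 N (tension)
  F[1-3] = -468.9984 N (compression)
  F[2-3] = -1156.3661 N (compression)
  F[2-4] = +1142.6697 N (tension)
  F[3-4] = -1818.9261 N (compression)
  F[3-5] = +3932.1997 N (tension)
  F[4-5] = +1820.0357 N (tension)
  F[4-6] = +389.3580 N (tension)
  F[5-6] = -1838.7546 N (compression)
  Rx@0 = -384.0500 N
  Ry@0 = +1170.0716 N
  Ry@6 = +1797.0584 N

3932.200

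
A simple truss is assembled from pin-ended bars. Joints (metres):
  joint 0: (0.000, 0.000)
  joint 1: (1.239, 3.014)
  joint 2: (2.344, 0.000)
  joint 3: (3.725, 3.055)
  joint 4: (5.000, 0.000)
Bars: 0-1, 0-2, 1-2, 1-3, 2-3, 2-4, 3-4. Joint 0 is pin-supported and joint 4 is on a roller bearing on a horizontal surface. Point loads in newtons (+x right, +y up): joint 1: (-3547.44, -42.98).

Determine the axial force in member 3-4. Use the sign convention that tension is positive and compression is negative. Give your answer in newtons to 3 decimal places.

N=5 nodes, M=7 members, R=3 reactions → 2N=10, M+R=10
member 0 (0-1): L=3.2587, (cx,cy)=(0.3802,0.9249)
member 1 (0-2): L=2.3440, (cx,cy)=(1.0000,0.0000)
member 2 (1-2): L=3.2102, (cx,cy)=(0.3442,-0.9389)
member 3 (1-3): L=2.4863, (cx,cy)=(0.9999,0.0165)
member 4 (2-3): L=3.3526, (cx,cy)=(0.4119,0.9112)
member 5 (2-4): L=2.6560, (cx,cy)=(1.0000,0.0000)
member 6 (3-4): L=3.3104, (cx,cy)=(0.3852,-0.9229)
solve A·x = −loads:
  F[0-1] = -2346.9840 N (compression)
  F[0-2] = -2655.0943 N (compression)
  F[1-2] = +2298.9749 N (tension)
  F[1-3] = +1863.9991 N (tension)
  F[2-3] = -2368.7780 N (compression)
  F[2-4] = -888.0120 N (compression)
  F[3-4] = +2305.6171 N (tension)
  Rx@0 = +3547.4400 N
  Ry@0 = +2170.7264 N
  Ry@4 = -2127.7464 N

2305.617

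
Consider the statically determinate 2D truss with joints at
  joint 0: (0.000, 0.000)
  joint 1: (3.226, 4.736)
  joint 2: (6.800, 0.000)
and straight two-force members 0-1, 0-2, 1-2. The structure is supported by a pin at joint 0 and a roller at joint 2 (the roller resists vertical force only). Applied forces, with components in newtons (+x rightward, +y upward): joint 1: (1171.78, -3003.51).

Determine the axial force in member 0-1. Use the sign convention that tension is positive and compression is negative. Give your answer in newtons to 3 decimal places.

N=3 nodes, M=3 members, R=3 reactions → 2N=6, M+R=6
member 0 (0-1): L=5.7303, (cx,cy)=(0.5630,0.8265)
member 1 (0-2): L=6.8000, (cx,cy)=(1.0000,0.0000)
member 2 (1-2): L=5.9332, (cx,cy)=(0.6024,-0.7982)
solve A·x = −loads:
  F[0-1] = -922.5883 N (compression)
  F[0-2] = +1691.1682 N (tension)
  F[1-2] = -2807.5219 N (compression)
  Rx@0 = -1171.7800 N
  Ry@0 = +762.4992 N
  Ry@2 = +2241.0108 N

-922.588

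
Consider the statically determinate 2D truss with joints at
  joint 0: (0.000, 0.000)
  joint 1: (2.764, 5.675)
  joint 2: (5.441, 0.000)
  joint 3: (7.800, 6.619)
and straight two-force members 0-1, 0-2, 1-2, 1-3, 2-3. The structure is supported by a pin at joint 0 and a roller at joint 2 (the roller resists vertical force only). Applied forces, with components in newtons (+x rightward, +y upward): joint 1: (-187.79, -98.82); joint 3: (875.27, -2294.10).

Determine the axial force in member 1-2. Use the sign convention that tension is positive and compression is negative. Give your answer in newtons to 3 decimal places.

-1739.984

N=4 nodes, M=5 members, R=3 reactions → 2N=8, M+R=8
member 0 (0-1): L=6.3123, (cx,cy)=(0.4379,0.8990)
member 1 (0-2): L=5.4410, (cx,cy)=(1.0000,0.0000)
member 2 (1-2): L=6.2747, (cx,cy)=(0.4266,-0.9044)
member 3 (1-3): L=5.1237, (cx,cy)=(0.9829,0.1842)
member 4 (2-3): L=7.0268, (cx,cy)=(0.3357,0.9420)
solve A·x = −loads:
  F[0-1] = +2018.7324 N (tension)
  F[0-2] = -196.4708 N (compression)
  F[1-2] = -1739.9839 N (compression)
  F[1-3] = +1845.6722 N (tension)
  F[2-3] = -2796.4440 N (compression)
  Rx@0 = -687.4800 N
  Ry@0 = -1814.9136 N
  Ry@2 = +4207.8336 N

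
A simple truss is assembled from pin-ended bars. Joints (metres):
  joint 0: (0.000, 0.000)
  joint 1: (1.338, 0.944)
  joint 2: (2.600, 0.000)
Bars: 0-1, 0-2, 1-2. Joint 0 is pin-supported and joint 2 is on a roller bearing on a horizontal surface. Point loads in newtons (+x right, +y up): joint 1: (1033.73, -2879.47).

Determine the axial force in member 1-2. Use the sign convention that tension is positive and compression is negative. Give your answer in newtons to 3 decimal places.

-3100.487

N=3 nodes, M=3 members, R=3 reactions → 2N=6, M+R=6
member 0 (0-1): L=1.6375, (cx,cy)=(0.8171,0.5765)
member 1 (0-2): L=2.6000, (cx,cy)=(1.0000,0.0000)
member 2 (1-2): L=1.5760, (cx,cy)=(0.8008,-0.5990)
solve A·x = −loads:
  F[0-1] = -1773.3603 N (compression)
  F[0-2] = +2482.7485 N (tension)
  F[1-2] = -3100.4871 N (compression)
  Rx@0 = -1033.7300 N
  Ry@0 = +1022.3269 N
  Ry@2 = +1857.1431 N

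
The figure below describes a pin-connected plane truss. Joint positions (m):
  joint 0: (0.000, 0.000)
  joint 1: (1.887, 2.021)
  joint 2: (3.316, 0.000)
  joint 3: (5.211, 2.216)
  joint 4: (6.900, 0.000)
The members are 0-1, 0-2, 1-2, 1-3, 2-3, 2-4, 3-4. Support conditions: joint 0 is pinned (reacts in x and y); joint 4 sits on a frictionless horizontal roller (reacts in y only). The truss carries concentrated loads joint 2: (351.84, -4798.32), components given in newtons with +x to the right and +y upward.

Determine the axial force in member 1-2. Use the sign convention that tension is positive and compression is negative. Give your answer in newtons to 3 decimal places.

2770.332

N=5 nodes, M=7 members, R=3 reactions → 2N=10, M+R=10
member 0 (0-1): L=2.7650, (cx,cy)=(0.6825,0.7309)
member 1 (0-2): L=3.3160, (cx,cy)=(1.0000,0.0000)
member 2 (1-2): L=2.4752, (cx,cy)=(0.5773,-0.8165)
member 3 (1-3): L=3.3297, (cx,cy)=(0.9983,0.0586)
member 4 (2-3): L=2.9158, (cx,cy)=(0.6499,0.7600)
member 5 (2-4): L=3.5840, (cx,cy)=(1.0000,0.0000)
member 6 (3-4): L=2.7863, (cx,cy)=(0.6062,-0.7953)
solve A·x = −loads:
  F[0-1] = -3409.8597 N (compression)
  F[0-2] = +2678.9328 N (tension)
  F[1-2] = +2770.3319 N (tension)
  F[1-3] = -3933.2485 N (compression)
  F[2-3] = +3337.2347 N (tension)
  F[2-4] = +1757.5777 N (tension)
  F[3-4] = -2899.4139 N (compression)
  Rx@0 = -351.8400 N
  Ry@0 = +2492.3448 N
  Ry@4 = +2305.9752 N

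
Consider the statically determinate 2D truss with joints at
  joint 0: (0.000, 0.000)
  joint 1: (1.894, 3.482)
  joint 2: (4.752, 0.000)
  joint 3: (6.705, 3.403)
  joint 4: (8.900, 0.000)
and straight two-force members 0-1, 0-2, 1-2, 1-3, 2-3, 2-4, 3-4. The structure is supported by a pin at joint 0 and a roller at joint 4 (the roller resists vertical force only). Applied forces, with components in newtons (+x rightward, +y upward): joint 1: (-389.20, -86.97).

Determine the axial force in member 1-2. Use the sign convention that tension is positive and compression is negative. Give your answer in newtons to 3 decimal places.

169.617

N=5 nodes, M=7 members, R=3 reactions → 2N=10, M+R=10
member 0 (0-1): L=3.9638, (cx,cy)=(0.4778,0.8785)
member 1 (0-2): L=4.7520, (cx,cy)=(1.0000,0.0000)
member 2 (1-2): L=4.5047, (cx,cy)=(0.6344,-0.7730)
member 3 (1-3): L=4.8116, (cx,cy)=(0.9999,-0.0164)
member 4 (2-3): L=3.9236, (cx,cy)=(0.4978,0.8673)
member 5 (2-4): L=4.1480, (cx,cy)=(1.0000,0.0000)
member 6 (3-4): L=4.0495, (cx,cy)=(0.5420,-0.8404)
solve A·x = −loads:
  F[0-1] = -251.2721 N (compression)
  F[0-2] = -269.1355 N (compression)
  F[1-2] = +169.6174 N (tension)
  F[1-3] = +161.5442 N (tension)
  F[2-3] = -151.1660 N (compression)
  F[2-4] = -86.2784 N (compression)
  F[3-4] = +159.1728 N (tension)
  Rx@0 = +389.2000 N
  Ry@0 = +220.7310 N
  Ry@4 = -133.7610 N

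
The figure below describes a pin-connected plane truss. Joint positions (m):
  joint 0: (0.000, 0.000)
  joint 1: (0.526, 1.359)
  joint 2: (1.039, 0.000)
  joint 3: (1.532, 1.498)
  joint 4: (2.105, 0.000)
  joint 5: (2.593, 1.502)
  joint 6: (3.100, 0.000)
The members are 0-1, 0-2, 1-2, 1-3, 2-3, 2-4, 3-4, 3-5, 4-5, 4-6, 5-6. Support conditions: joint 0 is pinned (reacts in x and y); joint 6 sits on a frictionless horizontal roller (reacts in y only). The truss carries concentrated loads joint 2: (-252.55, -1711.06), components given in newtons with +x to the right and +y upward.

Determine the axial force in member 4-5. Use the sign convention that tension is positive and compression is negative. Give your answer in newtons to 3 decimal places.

N=7 nodes, M=11 members, R=3 reactions → 2N=14, M+R=14
member 0 (0-1): L=1.4572, (cx,cy)=(0.3610,0.9326)
member 1 (0-2): L=1.0390, (cx,cy)=(1.0000,0.0000)
member 2 (1-2): L=1.4526, (cx,cy)=(0.3532,-0.9356)
member 3 (1-3): L=1.0156, (cx,cy)=(0.9906,0.1369)
member 4 (2-3): L=1.5770, (cx,cy)=(0.3126,0.9499)
member 5 (2-4): L=1.0660, (cx,cy)=(1.0000,0.0000)
member 6 (3-4): L=1.6038, (cx,cy)=(0.3573,-0.9340)
member 7 (3-5): L=1.0610, (cx,cy)=(1.0000,0.0038)
member 8 (4-5): L=1.5793, (cx,cy)=(0.3090,0.9511)
member 9 (4-6): L=0.9950, (cx,cy)=(1.0000,0.0000)
member 10 (5-6): L=1.5853, (cx,cy)=(0.3198,-0.9475)
solve A·x = −loads:
  F[0-1] = -1219.8152 N (compression)
  F[0-2] = +187.7491 N (tension)
  F[1-2] = +1093.8507 N (tension)
  F[1-3] = -834.4561 N (compression)
  F[2-3] = +723.9786 N (tension)
  F[2-4] = +600.2793 N (tension)
  F[3-4] = -615.5389 N (compression)
  F[3-5] = -380.3712 N (compression)
  F[4-5] = +604.4980 N (tension)
  F[4-6] = +193.5785 N (tension)
  F[5-6] = -605.2712 N (compression)
  Rx@0 = +252.5500 N
  Ry@0 = +1137.5789 N
  Ry@6 = +573.4811 N

604.498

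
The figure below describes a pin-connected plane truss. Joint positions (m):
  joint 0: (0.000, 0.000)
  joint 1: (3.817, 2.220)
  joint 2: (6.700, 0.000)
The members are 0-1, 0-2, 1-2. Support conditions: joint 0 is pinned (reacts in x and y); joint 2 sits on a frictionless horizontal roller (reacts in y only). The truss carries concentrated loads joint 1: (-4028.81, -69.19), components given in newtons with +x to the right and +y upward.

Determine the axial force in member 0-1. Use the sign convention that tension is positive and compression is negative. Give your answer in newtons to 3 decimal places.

N=3 nodes, M=3 members, R=3 reactions → 2N=6, M+R=6
member 0 (0-1): L=4.4156, (cx,cy)=(0.8644,0.5028)
member 1 (0-2): L=6.7000, (cx,cy)=(1.0000,0.0000)
member 2 (1-2): L=3.6387, (cx,cy)=(0.7923,-0.6101)
solve A·x = −loads:
  F[0-1] = -2714.4091 N (compression)
  F[0-2] = -1682.4013 N (compression)
  F[1-2] = +2123.3931 N (tension)
  Rx@0 = +4028.8100 N
  Ry@0 = +1364.6915 N
  Ry@2 = -1295.5015 N

-2714.409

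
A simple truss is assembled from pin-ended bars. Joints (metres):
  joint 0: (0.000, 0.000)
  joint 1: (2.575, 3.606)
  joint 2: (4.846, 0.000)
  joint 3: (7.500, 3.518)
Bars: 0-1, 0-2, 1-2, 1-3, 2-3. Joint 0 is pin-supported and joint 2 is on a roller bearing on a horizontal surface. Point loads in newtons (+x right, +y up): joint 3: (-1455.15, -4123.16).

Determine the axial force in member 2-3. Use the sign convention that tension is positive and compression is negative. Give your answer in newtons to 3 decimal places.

-5128.312

N=4 nodes, M=5 members, R=3 reactions → 2N=8, M+R=8
member 0 (0-1): L=4.4310, (cx,cy)=(0.5811,0.8138)
member 1 (0-2): L=4.8460, (cx,cy)=(1.0000,0.0000)
member 2 (1-2): L=4.2615, (cx,cy)=(0.5329,-0.8462)
member 3 (1-3): L=4.9258, (cx,cy)=(0.9998,-0.0179)
member 4 (2-3): L=4.4068, (cx,cy)=(0.6022,0.7983)
solve A·x = −loads:
  F[0-1] = +1476.6886 N (tension)
  F[0-2] = -2313.3002 N (compression)
  F[1-2] = -1454.6990 N (compression)
  F[1-3] = +1633.6296 N (tension)
  F[2-3] = -5128.3116 N (compression)
  Rx@0 = +1455.1500 N
  Ry@0 = -1201.7435 N
  Ry@2 = +5324.9035 N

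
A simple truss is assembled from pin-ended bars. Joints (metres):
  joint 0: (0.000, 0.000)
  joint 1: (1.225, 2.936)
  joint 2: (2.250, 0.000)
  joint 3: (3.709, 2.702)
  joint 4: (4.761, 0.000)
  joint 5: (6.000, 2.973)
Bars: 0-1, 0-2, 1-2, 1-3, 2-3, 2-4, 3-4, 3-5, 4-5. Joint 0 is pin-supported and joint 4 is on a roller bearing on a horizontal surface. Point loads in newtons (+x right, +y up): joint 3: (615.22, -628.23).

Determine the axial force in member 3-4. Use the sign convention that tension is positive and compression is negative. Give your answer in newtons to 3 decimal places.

-899.886

N=6 nodes, M=9 members, R=3 reactions → 2N=12, M+R=12
member 0 (0-1): L=3.1813, (cx,cy)=(0.3851,0.9229)
member 1 (0-2): L=2.2500, (cx,cy)=(1.0000,0.0000)
member 2 (1-2): L=3.1098, (cx,cy)=(0.3296,-0.9441)
member 3 (1-3): L=2.4950, (cx,cy)=(0.9956,-0.0938)
member 4 (2-3): L=3.0707, (cx,cy)=(0.4751,0.8799)
member 5 (2-4): L=2.5110, (cx,cy)=(1.0000,0.0000)
member 6 (3-4): L=2.8996, (cx,cy)=(0.3628,-0.9319)
member 7 (3-5): L=2.3070, (cx,cy)=(0.9931,0.1175)
member 8 (4-5): L=3.2208, (cx,cy)=(0.3847,0.9230)
solve A·x = −loads:
  F[0-1] = +227.9138 N (tension)
  F[0-2] = +527.4591 N (tension)
  F[1-2] = -239.4199 N (compression)
  F[1-3] = +167.4129 N (tension)
  F[2-3] = +256.8890 N (tension)
  F[2-4] = +326.4897 N (tension)
  F[3-4] = -899.8858 N (compression)
  F[3-5] = -0.0000 N (compression)
  F[4-5] = +0.0000 N (tension)
  Rx@0 = -615.2200 N
  Ry@0 = -210.3395 N
  Ry@4 = +838.5695 N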